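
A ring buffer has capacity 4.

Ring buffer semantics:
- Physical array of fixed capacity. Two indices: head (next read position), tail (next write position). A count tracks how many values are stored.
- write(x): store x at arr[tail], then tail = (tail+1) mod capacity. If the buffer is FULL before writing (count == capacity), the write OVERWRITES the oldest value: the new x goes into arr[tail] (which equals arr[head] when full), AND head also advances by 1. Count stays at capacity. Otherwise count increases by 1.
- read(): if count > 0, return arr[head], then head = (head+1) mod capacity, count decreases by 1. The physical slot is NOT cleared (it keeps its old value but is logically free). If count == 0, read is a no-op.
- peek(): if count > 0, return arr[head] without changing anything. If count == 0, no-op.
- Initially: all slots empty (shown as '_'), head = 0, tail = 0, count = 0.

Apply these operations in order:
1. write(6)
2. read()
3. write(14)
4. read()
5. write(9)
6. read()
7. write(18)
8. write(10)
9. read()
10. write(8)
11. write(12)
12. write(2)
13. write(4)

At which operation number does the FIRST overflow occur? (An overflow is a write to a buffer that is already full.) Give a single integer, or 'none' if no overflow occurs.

After op 1 (write(6)): arr=[6 _ _ _] head=0 tail=1 count=1
After op 2 (read()): arr=[6 _ _ _] head=1 tail=1 count=0
After op 3 (write(14)): arr=[6 14 _ _] head=1 tail=2 count=1
After op 4 (read()): arr=[6 14 _ _] head=2 tail=2 count=0
After op 5 (write(9)): arr=[6 14 9 _] head=2 tail=3 count=1
After op 6 (read()): arr=[6 14 9 _] head=3 tail=3 count=0
After op 7 (write(18)): arr=[6 14 9 18] head=3 tail=0 count=1
After op 8 (write(10)): arr=[10 14 9 18] head=3 tail=1 count=2
After op 9 (read()): arr=[10 14 9 18] head=0 tail=1 count=1
After op 10 (write(8)): arr=[10 8 9 18] head=0 tail=2 count=2
After op 11 (write(12)): arr=[10 8 12 18] head=0 tail=3 count=3
After op 12 (write(2)): arr=[10 8 12 2] head=0 tail=0 count=4
After op 13 (write(4)): arr=[4 8 12 2] head=1 tail=1 count=4

Answer: 13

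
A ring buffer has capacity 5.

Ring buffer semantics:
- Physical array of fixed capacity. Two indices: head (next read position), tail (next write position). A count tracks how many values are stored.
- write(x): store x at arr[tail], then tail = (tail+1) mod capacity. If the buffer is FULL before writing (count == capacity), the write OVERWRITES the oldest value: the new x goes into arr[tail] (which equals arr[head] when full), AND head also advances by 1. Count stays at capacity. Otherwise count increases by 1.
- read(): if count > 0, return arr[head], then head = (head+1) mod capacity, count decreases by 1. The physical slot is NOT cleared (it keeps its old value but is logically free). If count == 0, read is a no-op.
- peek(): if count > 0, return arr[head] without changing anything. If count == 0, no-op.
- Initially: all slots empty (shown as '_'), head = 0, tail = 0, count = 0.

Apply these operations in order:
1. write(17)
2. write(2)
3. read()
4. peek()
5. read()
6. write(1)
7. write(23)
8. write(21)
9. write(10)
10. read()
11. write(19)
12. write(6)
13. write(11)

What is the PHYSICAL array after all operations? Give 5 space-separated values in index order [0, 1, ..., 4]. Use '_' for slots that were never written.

Answer: 10 19 6 11 21

Derivation:
After op 1 (write(17)): arr=[17 _ _ _ _] head=0 tail=1 count=1
After op 2 (write(2)): arr=[17 2 _ _ _] head=0 tail=2 count=2
After op 3 (read()): arr=[17 2 _ _ _] head=1 tail=2 count=1
After op 4 (peek()): arr=[17 2 _ _ _] head=1 tail=2 count=1
After op 5 (read()): arr=[17 2 _ _ _] head=2 tail=2 count=0
After op 6 (write(1)): arr=[17 2 1 _ _] head=2 tail=3 count=1
After op 7 (write(23)): arr=[17 2 1 23 _] head=2 tail=4 count=2
After op 8 (write(21)): arr=[17 2 1 23 21] head=2 tail=0 count=3
After op 9 (write(10)): arr=[10 2 1 23 21] head=2 tail=1 count=4
After op 10 (read()): arr=[10 2 1 23 21] head=3 tail=1 count=3
After op 11 (write(19)): arr=[10 19 1 23 21] head=3 tail=2 count=4
After op 12 (write(6)): arr=[10 19 6 23 21] head=3 tail=3 count=5
After op 13 (write(11)): arr=[10 19 6 11 21] head=4 tail=4 count=5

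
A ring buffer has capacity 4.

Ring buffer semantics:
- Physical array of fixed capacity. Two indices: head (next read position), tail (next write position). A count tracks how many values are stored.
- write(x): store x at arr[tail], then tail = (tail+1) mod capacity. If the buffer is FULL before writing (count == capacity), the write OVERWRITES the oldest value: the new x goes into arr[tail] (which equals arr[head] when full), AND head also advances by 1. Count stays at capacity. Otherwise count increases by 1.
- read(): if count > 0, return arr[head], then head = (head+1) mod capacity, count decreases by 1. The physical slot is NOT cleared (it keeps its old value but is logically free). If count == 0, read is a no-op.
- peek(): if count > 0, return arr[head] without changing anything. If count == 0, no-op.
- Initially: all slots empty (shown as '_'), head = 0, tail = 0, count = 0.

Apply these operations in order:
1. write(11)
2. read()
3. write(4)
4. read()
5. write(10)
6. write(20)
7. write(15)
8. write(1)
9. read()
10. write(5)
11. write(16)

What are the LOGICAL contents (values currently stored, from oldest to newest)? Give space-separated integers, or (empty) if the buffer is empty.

Answer: 15 1 5 16

Derivation:
After op 1 (write(11)): arr=[11 _ _ _] head=0 tail=1 count=1
After op 2 (read()): arr=[11 _ _ _] head=1 tail=1 count=0
After op 3 (write(4)): arr=[11 4 _ _] head=1 tail=2 count=1
After op 4 (read()): arr=[11 4 _ _] head=2 tail=2 count=0
After op 5 (write(10)): arr=[11 4 10 _] head=2 tail=3 count=1
After op 6 (write(20)): arr=[11 4 10 20] head=2 tail=0 count=2
After op 7 (write(15)): arr=[15 4 10 20] head=2 tail=1 count=3
After op 8 (write(1)): arr=[15 1 10 20] head=2 tail=2 count=4
After op 9 (read()): arr=[15 1 10 20] head=3 tail=2 count=3
After op 10 (write(5)): arr=[15 1 5 20] head=3 tail=3 count=4
After op 11 (write(16)): arr=[15 1 5 16] head=0 tail=0 count=4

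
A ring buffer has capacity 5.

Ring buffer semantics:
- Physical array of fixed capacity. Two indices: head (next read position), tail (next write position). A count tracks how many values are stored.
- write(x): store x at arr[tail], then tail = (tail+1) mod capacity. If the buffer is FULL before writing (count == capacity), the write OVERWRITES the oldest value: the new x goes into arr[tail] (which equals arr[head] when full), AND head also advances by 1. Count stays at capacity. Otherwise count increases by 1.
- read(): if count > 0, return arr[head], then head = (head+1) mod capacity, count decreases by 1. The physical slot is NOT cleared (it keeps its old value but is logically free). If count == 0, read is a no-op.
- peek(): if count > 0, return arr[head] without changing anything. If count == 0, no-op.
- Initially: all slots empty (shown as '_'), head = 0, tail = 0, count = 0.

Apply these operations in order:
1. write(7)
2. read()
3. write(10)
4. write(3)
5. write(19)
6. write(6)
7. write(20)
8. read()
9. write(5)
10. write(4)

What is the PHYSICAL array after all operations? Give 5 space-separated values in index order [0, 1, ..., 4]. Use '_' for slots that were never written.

After op 1 (write(7)): arr=[7 _ _ _ _] head=0 tail=1 count=1
After op 2 (read()): arr=[7 _ _ _ _] head=1 tail=1 count=0
After op 3 (write(10)): arr=[7 10 _ _ _] head=1 tail=2 count=1
After op 4 (write(3)): arr=[7 10 3 _ _] head=1 tail=3 count=2
After op 5 (write(19)): arr=[7 10 3 19 _] head=1 tail=4 count=3
After op 6 (write(6)): arr=[7 10 3 19 6] head=1 tail=0 count=4
After op 7 (write(20)): arr=[20 10 3 19 6] head=1 tail=1 count=5
After op 8 (read()): arr=[20 10 3 19 6] head=2 tail=1 count=4
After op 9 (write(5)): arr=[20 5 3 19 6] head=2 tail=2 count=5
After op 10 (write(4)): arr=[20 5 4 19 6] head=3 tail=3 count=5

Answer: 20 5 4 19 6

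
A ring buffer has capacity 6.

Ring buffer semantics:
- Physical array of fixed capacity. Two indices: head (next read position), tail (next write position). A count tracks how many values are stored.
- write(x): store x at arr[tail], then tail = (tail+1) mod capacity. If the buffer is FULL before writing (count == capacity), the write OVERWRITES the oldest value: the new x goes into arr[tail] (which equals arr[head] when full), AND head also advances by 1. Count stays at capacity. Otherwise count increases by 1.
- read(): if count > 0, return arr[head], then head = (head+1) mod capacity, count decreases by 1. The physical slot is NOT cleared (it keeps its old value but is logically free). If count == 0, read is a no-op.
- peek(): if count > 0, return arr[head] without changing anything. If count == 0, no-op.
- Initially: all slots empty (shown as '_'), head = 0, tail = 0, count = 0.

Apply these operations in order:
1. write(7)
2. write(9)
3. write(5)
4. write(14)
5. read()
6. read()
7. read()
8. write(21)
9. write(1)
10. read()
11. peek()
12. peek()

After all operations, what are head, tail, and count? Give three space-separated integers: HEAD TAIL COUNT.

Answer: 4 0 2

Derivation:
After op 1 (write(7)): arr=[7 _ _ _ _ _] head=0 tail=1 count=1
After op 2 (write(9)): arr=[7 9 _ _ _ _] head=0 tail=2 count=2
After op 3 (write(5)): arr=[7 9 5 _ _ _] head=0 tail=3 count=3
After op 4 (write(14)): arr=[7 9 5 14 _ _] head=0 tail=4 count=4
After op 5 (read()): arr=[7 9 5 14 _ _] head=1 tail=4 count=3
After op 6 (read()): arr=[7 9 5 14 _ _] head=2 tail=4 count=2
After op 7 (read()): arr=[7 9 5 14 _ _] head=3 tail=4 count=1
After op 8 (write(21)): arr=[7 9 5 14 21 _] head=3 tail=5 count=2
After op 9 (write(1)): arr=[7 9 5 14 21 1] head=3 tail=0 count=3
After op 10 (read()): arr=[7 9 5 14 21 1] head=4 tail=0 count=2
After op 11 (peek()): arr=[7 9 5 14 21 1] head=4 tail=0 count=2
After op 12 (peek()): arr=[7 9 5 14 21 1] head=4 tail=0 count=2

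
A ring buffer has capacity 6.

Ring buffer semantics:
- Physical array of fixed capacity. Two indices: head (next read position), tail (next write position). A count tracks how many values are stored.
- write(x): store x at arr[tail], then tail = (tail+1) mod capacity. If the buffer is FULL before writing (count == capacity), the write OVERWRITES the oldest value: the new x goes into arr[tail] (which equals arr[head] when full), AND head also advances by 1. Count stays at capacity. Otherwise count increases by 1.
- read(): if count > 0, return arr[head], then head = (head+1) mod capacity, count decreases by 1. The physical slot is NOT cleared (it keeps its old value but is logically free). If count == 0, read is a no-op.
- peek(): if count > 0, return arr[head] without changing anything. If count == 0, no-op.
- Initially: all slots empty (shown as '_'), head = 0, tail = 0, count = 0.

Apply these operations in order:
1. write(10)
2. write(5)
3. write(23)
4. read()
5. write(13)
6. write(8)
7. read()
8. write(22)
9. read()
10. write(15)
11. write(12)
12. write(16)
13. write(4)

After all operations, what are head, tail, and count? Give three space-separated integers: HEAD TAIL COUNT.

Answer: 4 4 6

Derivation:
After op 1 (write(10)): arr=[10 _ _ _ _ _] head=0 tail=1 count=1
After op 2 (write(5)): arr=[10 5 _ _ _ _] head=0 tail=2 count=2
After op 3 (write(23)): arr=[10 5 23 _ _ _] head=0 tail=3 count=3
After op 4 (read()): arr=[10 5 23 _ _ _] head=1 tail=3 count=2
After op 5 (write(13)): arr=[10 5 23 13 _ _] head=1 tail=4 count=3
After op 6 (write(8)): arr=[10 5 23 13 8 _] head=1 tail=5 count=4
After op 7 (read()): arr=[10 5 23 13 8 _] head=2 tail=5 count=3
After op 8 (write(22)): arr=[10 5 23 13 8 22] head=2 tail=0 count=4
After op 9 (read()): arr=[10 5 23 13 8 22] head=3 tail=0 count=3
After op 10 (write(15)): arr=[15 5 23 13 8 22] head=3 tail=1 count=4
After op 11 (write(12)): arr=[15 12 23 13 8 22] head=3 tail=2 count=5
After op 12 (write(16)): arr=[15 12 16 13 8 22] head=3 tail=3 count=6
After op 13 (write(4)): arr=[15 12 16 4 8 22] head=4 tail=4 count=6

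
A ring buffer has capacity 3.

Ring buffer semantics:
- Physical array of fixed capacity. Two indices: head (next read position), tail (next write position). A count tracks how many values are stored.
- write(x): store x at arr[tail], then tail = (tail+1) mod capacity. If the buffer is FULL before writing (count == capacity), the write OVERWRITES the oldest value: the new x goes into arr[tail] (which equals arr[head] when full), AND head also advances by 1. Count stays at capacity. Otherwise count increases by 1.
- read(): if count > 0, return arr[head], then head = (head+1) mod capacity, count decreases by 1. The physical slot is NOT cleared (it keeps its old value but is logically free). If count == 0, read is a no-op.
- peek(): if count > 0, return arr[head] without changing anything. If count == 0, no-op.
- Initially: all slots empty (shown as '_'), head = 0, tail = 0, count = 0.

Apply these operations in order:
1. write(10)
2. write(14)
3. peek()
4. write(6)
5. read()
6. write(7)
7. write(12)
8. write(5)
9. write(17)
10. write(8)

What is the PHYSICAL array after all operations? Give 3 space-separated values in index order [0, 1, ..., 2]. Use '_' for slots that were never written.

After op 1 (write(10)): arr=[10 _ _] head=0 tail=1 count=1
After op 2 (write(14)): arr=[10 14 _] head=0 tail=2 count=2
After op 3 (peek()): arr=[10 14 _] head=0 tail=2 count=2
After op 4 (write(6)): arr=[10 14 6] head=0 tail=0 count=3
After op 5 (read()): arr=[10 14 6] head=1 tail=0 count=2
After op 6 (write(7)): arr=[7 14 6] head=1 tail=1 count=3
After op 7 (write(12)): arr=[7 12 6] head=2 tail=2 count=3
After op 8 (write(5)): arr=[7 12 5] head=0 tail=0 count=3
After op 9 (write(17)): arr=[17 12 5] head=1 tail=1 count=3
After op 10 (write(8)): arr=[17 8 5] head=2 tail=2 count=3

Answer: 17 8 5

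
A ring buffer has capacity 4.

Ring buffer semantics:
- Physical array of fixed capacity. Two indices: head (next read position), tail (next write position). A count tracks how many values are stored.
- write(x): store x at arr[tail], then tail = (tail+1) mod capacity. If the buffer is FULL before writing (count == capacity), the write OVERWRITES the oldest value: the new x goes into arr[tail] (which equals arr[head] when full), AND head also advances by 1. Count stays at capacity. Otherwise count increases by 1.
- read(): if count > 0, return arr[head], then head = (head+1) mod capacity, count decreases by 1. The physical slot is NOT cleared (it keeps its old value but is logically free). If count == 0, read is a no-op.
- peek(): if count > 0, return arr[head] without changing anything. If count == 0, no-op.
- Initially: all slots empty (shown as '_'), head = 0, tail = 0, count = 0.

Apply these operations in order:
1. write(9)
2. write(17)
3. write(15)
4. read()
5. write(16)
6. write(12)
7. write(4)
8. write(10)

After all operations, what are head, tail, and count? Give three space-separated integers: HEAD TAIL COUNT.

Answer: 3 3 4

Derivation:
After op 1 (write(9)): arr=[9 _ _ _] head=0 tail=1 count=1
After op 2 (write(17)): arr=[9 17 _ _] head=0 tail=2 count=2
After op 3 (write(15)): arr=[9 17 15 _] head=0 tail=3 count=3
After op 4 (read()): arr=[9 17 15 _] head=1 tail=3 count=2
After op 5 (write(16)): arr=[9 17 15 16] head=1 tail=0 count=3
After op 6 (write(12)): arr=[12 17 15 16] head=1 tail=1 count=4
After op 7 (write(4)): arr=[12 4 15 16] head=2 tail=2 count=4
After op 8 (write(10)): arr=[12 4 10 16] head=3 tail=3 count=4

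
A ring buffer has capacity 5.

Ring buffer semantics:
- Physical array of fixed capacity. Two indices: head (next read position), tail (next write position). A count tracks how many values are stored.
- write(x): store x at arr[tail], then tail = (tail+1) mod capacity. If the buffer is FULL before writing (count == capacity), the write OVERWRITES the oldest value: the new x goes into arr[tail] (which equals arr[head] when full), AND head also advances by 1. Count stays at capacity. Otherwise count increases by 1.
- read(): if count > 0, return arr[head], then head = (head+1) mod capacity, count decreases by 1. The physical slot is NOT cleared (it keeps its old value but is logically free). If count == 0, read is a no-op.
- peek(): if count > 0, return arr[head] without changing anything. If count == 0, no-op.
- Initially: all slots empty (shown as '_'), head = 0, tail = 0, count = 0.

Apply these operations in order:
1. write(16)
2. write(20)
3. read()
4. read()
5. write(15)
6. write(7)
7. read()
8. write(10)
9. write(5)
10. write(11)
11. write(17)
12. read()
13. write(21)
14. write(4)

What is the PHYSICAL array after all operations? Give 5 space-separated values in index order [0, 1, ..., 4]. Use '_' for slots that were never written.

Answer: 5 11 17 21 4

Derivation:
After op 1 (write(16)): arr=[16 _ _ _ _] head=0 tail=1 count=1
After op 2 (write(20)): arr=[16 20 _ _ _] head=0 tail=2 count=2
After op 3 (read()): arr=[16 20 _ _ _] head=1 tail=2 count=1
After op 4 (read()): arr=[16 20 _ _ _] head=2 tail=2 count=0
After op 5 (write(15)): arr=[16 20 15 _ _] head=2 tail=3 count=1
After op 6 (write(7)): arr=[16 20 15 7 _] head=2 tail=4 count=2
After op 7 (read()): arr=[16 20 15 7 _] head=3 tail=4 count=1
After op 8 (write(10)): arr=[16 20 15 7 10] head=3 tail=0 count=2
After op 9 (write(5)): arr=[5 20 15 7 10] head=3 tail=1 count=3
After op 10 (write(11)): arr=[5 11 15 7 10] head=3 tail=2 count=4
After op 11 (write(17)): arr=[5 11 17 7 10] head=3 tail=3 count=5
After op 12 (read()): arr=[5 11 17 7 10] head=4 tail=3 count=4
After op 13 (write(21)): arr=[5 11 17 21 10] head=4 tail=4 count=5
After op 14 (write(4)): arr=[5 11 17 21 4] head=0 tail=0 count=5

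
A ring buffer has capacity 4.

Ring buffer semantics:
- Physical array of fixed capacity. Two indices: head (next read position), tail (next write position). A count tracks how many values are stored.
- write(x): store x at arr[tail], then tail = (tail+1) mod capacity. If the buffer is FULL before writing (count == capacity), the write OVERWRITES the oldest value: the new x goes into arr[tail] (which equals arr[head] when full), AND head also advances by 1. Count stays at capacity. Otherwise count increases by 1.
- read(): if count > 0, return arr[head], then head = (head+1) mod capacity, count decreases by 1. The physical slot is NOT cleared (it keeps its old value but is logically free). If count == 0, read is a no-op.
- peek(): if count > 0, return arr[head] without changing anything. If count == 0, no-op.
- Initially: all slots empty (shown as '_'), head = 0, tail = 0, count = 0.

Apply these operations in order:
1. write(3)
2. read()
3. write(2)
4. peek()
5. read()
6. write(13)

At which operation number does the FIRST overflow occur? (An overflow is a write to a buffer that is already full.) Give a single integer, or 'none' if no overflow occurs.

After op 1 (write(3)): arr=[3 _ _ _] head=0 tail=1 count=1
After op 2 (read()): arr=[3 _ _ _] head=1 tail=1 count=0
After op 3 (write(2)): arr=[3 2 _ _] head=1 tail=2 count=1
After op 4 (peek()): arr=[3 2 _ _] head=1 tail=2 count=1
After op 5 (read()): arr=[3 2 _ _] head=2 tail=2 count=0
After op 6 (write(13)): arr=[3 2 13 _] head=2 tail=3 count=1

Answer: none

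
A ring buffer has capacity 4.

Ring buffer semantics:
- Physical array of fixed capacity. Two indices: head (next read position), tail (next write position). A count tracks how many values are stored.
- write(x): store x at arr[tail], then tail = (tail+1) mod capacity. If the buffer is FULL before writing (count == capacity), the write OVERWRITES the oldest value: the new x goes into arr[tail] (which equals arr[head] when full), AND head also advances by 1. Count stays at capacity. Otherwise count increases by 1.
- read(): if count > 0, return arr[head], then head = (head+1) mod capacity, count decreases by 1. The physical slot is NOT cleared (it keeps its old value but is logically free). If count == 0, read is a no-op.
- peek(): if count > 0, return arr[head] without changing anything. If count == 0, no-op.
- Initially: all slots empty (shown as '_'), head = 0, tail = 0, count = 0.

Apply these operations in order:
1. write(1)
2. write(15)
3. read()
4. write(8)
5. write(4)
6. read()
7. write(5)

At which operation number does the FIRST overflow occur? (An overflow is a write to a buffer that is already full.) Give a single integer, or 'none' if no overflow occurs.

Answer: none

Derivation:
After op 1 (write(1)): arr=[1 _ _ _] head=0 tail=1 count=1
After op 2 (write(15)): arr=[1 15 _ _] head=0 tail=2 count=2
After op 3 (read()): arr=[1 15 _ _] head=1 tail=2 count=1
After op 4 (write(8)): arr=[1 15 8 _] head=1 tail=3 count=2
After op 5 (write(4)): arr=[1 15 8 4] head=1 tail=0 count=3
After op 6 (read()): arr=[1 15 8 4] head=2 tail=0 count=2
After op 7 (write(5)): arr=[5 15 8 4] head=2 tail=1 count=3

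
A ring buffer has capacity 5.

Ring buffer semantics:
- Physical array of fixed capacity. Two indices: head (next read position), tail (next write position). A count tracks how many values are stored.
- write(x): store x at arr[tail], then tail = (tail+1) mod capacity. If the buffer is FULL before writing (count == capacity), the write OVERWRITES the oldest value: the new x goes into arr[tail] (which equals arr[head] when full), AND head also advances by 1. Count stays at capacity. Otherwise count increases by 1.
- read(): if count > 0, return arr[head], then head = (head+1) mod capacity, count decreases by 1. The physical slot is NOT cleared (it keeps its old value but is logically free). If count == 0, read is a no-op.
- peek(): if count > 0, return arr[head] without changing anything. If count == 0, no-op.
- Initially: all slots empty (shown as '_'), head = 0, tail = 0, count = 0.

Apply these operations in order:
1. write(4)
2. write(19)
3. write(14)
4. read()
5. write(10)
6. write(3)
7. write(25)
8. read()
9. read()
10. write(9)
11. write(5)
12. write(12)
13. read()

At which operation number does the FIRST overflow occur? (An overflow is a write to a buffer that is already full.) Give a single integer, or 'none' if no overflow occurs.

Answer: 12

Derivation:
After op 1 (write(4)): arr=[4 _ _ _ _] head=0 tail=1 count=1
After op 2 (write(19)): arr=[4 19 _ _ _] head=0 tail=2 count=2
After op 3 (write(14)): arr=[4 19 14 _ _] head=0 tail=3 count=3
After op 4 (read()): arr=[4 19 14 _ _] head=1 tail=3 count=2
After op 5 (write(10)): arr=[4 19 14 10 _] head=1 tail=4 count=3
After op 6 (write(3)): arr=[4 19 14 10 3] head=1 tail=0 count=4
After op 7 (write(25)): arr=[25 19 14 10 3] head=1 tail=1 count=5
After op 8 (read()): arr=[25 19 14 10 3] head=2 tail=1 count=4
After op 9 (read()): arr=[25 19 14 10 3] head=3 tail=1 count=3
After op 10 (write(9)): arr=[25 9 14 10 3] head=3 tail=2 count=4
After op 11 (write(5)): arr=[25 9 5 10 3] head=3 tail=3 count=5
After op 12 (write(12)): arr=[25 9 5 12 3] head=4 tail=4 count=5
After op 13 (read()): arr=[25 9 5 12 3] head=0 tail=4 count=4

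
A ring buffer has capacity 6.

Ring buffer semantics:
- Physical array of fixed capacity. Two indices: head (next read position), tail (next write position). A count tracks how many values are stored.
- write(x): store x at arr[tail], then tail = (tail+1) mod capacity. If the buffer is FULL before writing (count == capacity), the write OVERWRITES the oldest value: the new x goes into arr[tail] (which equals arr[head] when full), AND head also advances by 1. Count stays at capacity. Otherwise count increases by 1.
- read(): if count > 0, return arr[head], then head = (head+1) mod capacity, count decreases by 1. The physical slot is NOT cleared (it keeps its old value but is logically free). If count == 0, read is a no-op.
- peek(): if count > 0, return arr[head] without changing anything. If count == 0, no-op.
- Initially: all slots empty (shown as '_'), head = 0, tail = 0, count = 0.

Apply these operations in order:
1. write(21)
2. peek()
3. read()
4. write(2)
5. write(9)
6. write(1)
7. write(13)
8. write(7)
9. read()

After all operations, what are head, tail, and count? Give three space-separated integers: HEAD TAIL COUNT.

After op 1 (write(21)): arr=[21 _ _ _ _ _] head=0 tail=1 count=1
After op 2 (peek()): arr=[21 _ _ _ _ _] head=0 tail=1 count=1
After op 3 (read()): arr=[21 _ _ _ _ _] head=1 tail=1 count=0
After op 4 (write(2)): arr=[21 2 _ _ _ _] head=1 tail=2 count=1
After op 5 (write(9)): arr=[21 2 9 _ _ _] head=1 tail=3 count=2
After op 6 (write(1)): arr=[21 2 9 1 _ _] head=1 tail=4 count=3
After op 7 (write(13)): arr=[21 2 9 1 13 _] head=1 tail=5 count=4
After op 8 (write(7)): arr=[21 2 9 1 13 7] head=1 tail=0 count=5
After op 9 (read()): arr=[21 2 9 1 13 7] head=2 tail=0 count=4

Answer: 2 0 4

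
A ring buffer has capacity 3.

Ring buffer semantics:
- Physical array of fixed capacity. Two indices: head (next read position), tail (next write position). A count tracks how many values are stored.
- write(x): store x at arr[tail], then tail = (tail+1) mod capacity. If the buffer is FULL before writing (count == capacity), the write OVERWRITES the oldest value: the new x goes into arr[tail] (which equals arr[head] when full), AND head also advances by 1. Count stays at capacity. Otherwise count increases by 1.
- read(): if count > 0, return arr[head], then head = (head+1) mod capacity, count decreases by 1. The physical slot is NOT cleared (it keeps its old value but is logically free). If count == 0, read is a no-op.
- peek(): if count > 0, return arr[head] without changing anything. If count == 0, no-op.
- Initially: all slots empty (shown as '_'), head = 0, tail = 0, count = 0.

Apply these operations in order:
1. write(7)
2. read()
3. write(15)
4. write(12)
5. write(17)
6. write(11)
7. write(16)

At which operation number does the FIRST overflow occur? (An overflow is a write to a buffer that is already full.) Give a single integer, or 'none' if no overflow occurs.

After op 1 (write(7)): arr=[7 _ _] head=0 tail=1 count=1
After op 2 (read()): arr=[7 _ _] head=1 tail=1 count=0
After op 3 (write(15)): arr=[7 15 _] head=1 tail=2 count=1
After op 4 (write(12)): arr=[7 15 12] head=1 tail=0 count=2
After op 5 (write(17)): arr=[17 15 12] head=1 tail=1 count=3
After op 6 (write(11)): arr=[17 11 12] head=2 tail=2 count=3
After op 7 (write(16)): arr=[17 11 16] head=0 tail=0 count=3

Answer: 6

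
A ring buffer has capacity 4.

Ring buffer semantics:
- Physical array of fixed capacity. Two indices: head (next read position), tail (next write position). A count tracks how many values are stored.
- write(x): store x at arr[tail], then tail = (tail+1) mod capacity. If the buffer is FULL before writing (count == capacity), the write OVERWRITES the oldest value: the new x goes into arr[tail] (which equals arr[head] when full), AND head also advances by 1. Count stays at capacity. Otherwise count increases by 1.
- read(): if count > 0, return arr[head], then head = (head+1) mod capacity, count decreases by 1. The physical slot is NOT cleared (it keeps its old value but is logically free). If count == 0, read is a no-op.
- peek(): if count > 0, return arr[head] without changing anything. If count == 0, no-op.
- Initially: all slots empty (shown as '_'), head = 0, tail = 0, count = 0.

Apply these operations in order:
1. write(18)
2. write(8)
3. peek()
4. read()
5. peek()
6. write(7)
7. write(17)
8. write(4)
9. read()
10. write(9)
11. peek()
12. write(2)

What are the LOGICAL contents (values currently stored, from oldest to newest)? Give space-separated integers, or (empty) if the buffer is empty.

After op 1 (write(18)): arr=[18 _ _ _] head=0 tail=1 count=1
After op 2 (write(8)): arr=[18 8 _ _] head=0 tail=2 count=2
After op 3 (peek()): arr=[18 8 _ _] head=0 tail=2 count=2
After op 4 (read()): arr=[18 8 _ _] head=1 tail=2 count=1
After op 5 (peek()): arr=[18 8 _ _] head=1 tail=2 count=1
After op 6 (write(7)): arr=[18 8 7 _] head=1 tail=3 count=2
After op 7 (write(17)): arr=[18 8 7 17] head=1 tail=0 count=3
After op 8 (write(4)): arr=[4 8 7 17] head=1 tail=1 count=4
After op 9 (read()): arr=[4 8 7 17] head=2 tail=1 count=3
After op 10 (write(9)): arr=[4 9 7 17] head=2 tail=2 count=4
After op 11 (peek()): arr=[4 9 7 17] head=2 tail=2 count=4
After op 12 (write(2)): arr=[4 9 2 17] head=3 tail=3 count=4

Answer: 17 4 9 2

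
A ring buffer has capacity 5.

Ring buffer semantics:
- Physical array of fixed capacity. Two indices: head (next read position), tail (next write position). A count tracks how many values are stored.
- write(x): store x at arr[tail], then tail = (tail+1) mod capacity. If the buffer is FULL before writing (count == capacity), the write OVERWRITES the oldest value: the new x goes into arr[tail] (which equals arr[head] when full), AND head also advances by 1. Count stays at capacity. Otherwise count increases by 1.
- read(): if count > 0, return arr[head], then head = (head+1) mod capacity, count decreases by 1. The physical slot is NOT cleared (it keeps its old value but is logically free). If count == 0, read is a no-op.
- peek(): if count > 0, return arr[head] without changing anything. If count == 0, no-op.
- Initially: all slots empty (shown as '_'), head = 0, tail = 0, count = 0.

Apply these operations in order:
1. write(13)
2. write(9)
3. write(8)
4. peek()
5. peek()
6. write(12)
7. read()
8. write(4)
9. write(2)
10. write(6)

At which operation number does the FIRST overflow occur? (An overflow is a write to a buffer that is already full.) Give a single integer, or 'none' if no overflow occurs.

Answer: 10

Derivation:
After op 1 (write(13)): arr=[13 _ _ _ _] head=0 tail=1 count=1
After op 2 (write(9)): arr=[13 9 _ _ _] head=0 tail=2 count=2
After op 3 (write(8)): arr=[13 9 8 _ _] head=0 tail=3 count=3
After op 4 (peek()): arr=[13 9 8 _ _] head=0 tail=3 count=3
After op 5 (peek()): arr=[13 9 8 _ _] head=0 tail=3 count=3
After op 6 (write(12)): arr=[13 9 8 12 _] head=0 tail=4 count=4
After op 7 (read()): arr=[13 9 8 12 _] head=1 tail=4 count=3
After op 8 (write(4)): arr=[13 9 8 12 4] head=1 tail=0 count=4
After op 9 (write(2)): arr=[2 9 8 12 4] head=1 tail=1 count=5
After op 10 (write(6)): arr=[2 6 8 12 4] head=2 tail=2 count=5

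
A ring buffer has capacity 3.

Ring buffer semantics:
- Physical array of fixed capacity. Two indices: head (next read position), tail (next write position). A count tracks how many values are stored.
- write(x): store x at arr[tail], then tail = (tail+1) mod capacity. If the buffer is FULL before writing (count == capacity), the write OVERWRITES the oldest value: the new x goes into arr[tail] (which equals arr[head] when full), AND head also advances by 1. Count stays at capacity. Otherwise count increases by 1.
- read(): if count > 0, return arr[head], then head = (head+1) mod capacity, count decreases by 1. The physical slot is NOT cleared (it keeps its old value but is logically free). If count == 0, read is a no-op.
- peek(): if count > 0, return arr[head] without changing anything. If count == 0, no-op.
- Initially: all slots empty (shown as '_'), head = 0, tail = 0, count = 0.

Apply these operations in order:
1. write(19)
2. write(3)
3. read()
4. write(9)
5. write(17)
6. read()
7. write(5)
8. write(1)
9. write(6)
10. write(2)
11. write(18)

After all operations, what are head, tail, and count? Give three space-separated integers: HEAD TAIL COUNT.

After op 1 (write(19)): arr=[19 _ _] head=0 tail=1 count=1
After op 2 (write(3)): arr=[19 3 _] head=0 tail=2 count=2
After op 3 (read()): arr=[19 3 _] head=1 tail=2 count=1
After op 4 (write(9)): arr=[19 3 9] head=1 tail=0 count=2
After op 5 (write(17)): arr=[17 3 9] head=1 tail=1 count=3
After op 6 (read()): arr=[17 3 9] head=2 tail=1 count=2
After op 7 (write(5)): arr=[17 5 9] head=2 tail=2 count=3
After op 8 (write(1)): arr=[17 5 1] head=0 tail=0 count=3
After op 9 (write(6)): arr=[6 5 1] head=1 tail=1 count=3
After op 10 (write(2)): arr=[6 2 1] head=2 tail=2 count=3
After op 11 (write(18)): arr=[6 2 18] head=0 tail=0 count=3

Answer: 0 0 3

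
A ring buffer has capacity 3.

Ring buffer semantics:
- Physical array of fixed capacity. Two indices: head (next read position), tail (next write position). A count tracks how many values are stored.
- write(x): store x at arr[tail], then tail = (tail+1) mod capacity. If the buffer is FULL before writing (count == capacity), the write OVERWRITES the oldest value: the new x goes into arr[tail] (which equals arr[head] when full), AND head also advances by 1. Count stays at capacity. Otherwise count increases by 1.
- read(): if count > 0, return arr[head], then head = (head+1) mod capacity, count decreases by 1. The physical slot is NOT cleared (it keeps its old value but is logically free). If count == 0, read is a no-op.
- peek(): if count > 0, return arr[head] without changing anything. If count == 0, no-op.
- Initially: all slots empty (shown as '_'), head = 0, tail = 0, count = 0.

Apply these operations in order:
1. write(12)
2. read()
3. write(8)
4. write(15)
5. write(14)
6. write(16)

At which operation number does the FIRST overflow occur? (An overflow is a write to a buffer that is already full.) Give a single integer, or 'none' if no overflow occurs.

After op 1 (write(12)): arr=[12 _ _] head=0 tail=1 count=1
After op 2 (read()): arr=[12 _ _] head=1 tail=1 count=0
After op 3 (write(8)): arr=[12 8 _] head=1 tail=2 count=1
After op 4 (write(15)): arr=[12 8 15] head=1 tail=0 count=2
After op 5 (write(14)): arr=[14 8 15] head=1 tail=1 count=3
After op 6 (write(16)): arr=[14 16 15] head=2 tail=2 count=3

Answer: 6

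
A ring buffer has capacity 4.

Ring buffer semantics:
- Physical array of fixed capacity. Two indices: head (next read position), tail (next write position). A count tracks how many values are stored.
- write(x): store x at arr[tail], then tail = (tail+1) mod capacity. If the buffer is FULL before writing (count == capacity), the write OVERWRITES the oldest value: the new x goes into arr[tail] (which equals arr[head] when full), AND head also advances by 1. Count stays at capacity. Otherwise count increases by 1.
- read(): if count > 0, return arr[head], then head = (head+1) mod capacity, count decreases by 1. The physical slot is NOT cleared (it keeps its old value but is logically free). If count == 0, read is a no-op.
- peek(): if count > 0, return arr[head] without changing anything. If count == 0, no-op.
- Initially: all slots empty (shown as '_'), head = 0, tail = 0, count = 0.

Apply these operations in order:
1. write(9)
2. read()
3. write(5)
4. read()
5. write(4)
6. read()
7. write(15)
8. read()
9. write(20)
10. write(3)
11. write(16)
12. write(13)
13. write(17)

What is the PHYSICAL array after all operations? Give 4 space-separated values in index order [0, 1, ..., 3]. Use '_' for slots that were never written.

Answer: 17 3 16 13

Derivation:
After op 1 (write(9)): arr=[9 _ _ _] head=0 tail=1 count=1
After op 2 (read()): arr=[9 _ _ _] head=1 tail=1 count=0
After op 3 (write(5)): arr=[9 5 _ _] head=1 tail=2 count=1
After op 4 (read()): arr=[9 5 _ _] head=2 tail=2 count=0
After op 5 (write(4)): arr=[9 5 4 _] head=2 tail=3 count=1
After op 6 (read()): arr=[9 5 4 _] head=3 tail=3 count=0
After op 7 (write(15)): arr=[9 5 4 15] head=3 tail=0 count=1
After op 8 (read()): arr=[9 5 4 15] head=0 tail=0 count=0
After op 9 (write(20)): arr=[20 5 4 15] head=0 tail=1 count=1
After op 10 (write(3)): arr=[20 3 4 15] head=0 tail=2 count=2
After op 11 (write(16)): arr=[20 3 16 15] head=0 tail=3 count=3
After op 12 (write(13)): arr=[20 3 16 13] head=0 tail=0 count=4
After op 13 (write(17)): arr=[17 3 16 13] head=1 tail=1 count=4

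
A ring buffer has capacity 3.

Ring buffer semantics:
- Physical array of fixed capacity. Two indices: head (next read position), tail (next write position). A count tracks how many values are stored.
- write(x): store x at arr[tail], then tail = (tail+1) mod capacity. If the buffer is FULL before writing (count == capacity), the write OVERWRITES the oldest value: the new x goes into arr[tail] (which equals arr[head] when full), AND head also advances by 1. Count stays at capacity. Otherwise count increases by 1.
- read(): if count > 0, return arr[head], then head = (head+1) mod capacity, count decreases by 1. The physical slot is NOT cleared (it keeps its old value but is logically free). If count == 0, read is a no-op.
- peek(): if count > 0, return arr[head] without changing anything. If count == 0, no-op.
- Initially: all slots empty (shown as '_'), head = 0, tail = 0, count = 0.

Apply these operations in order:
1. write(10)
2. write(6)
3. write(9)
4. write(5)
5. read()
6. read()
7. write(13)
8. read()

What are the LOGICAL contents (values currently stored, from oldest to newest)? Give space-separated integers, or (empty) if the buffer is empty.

Answer: 13

Derivation:
After op 1 (write(10)): arr=[10 _ _] head=0 tail=1 count=1
After op 2 (write(6)): arr=[10 6 _] head=0 tail=2 count=2
After op 3 (write(9)): arr=[10 6 9] head=0 tail=0 count=3
After op 4 (write(5)): arr=[5 6 9] head=1 tail=1 count=3
After op 5 (read()): arr=[5 6 9] head=2 tail=1 count=2
After op 6 (read()): arr=[5 6 9] head=0 tail=1 count=1
After op 7 (write(13)): arr=[5 13 9] head=0 tail=2 count=2
After op 8 (read()): arr=[5 13 9] head=1 tail=2 count=1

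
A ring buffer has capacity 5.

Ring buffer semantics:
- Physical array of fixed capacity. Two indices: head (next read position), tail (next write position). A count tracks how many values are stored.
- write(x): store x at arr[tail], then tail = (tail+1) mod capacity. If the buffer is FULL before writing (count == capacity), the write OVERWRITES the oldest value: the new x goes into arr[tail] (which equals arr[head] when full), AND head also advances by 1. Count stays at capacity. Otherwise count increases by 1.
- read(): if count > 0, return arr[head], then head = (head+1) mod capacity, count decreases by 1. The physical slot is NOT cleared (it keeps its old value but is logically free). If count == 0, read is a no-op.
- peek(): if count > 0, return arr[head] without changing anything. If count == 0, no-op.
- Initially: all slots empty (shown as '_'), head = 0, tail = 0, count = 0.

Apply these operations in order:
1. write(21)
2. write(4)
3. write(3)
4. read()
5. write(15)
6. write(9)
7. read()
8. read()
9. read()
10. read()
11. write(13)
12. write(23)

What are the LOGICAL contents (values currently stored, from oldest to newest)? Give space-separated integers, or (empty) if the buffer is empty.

Answer: 13 23

Derivation:
After op 1 (write(21)): arr=[21 _ _ _ _] head=0 tail=1 count=1
After op 2 (write(4)): arr=[21 4 _ _ _] head=0 tail=2 count=2
After op 3 (write(3)): arr=[21 4 3 _ _] head=0 tail=3 count=3
After op 4 (read()): arr=[21 4 3 _ _] head=1 tail=3 count=2
After op 5 (write(15)): arr=[21 4 3 15 _] head=1 tail=4 count=3
After op 6 (write(9)): arr=[21 4 3 15 9] head=1 tail=0 count=4
After op 7 (read()): arr=[21 4 3 15 9] head=2 tail=0 count=3
After op 8 (read()): arr=[21 4 3 15 9] head=3 tail=0 count=2
After op 9 (read()): arr=[21 4 3 15 9] head=4 tail=0 count=1
After op 10 (read()): arr=[21 4 3 15 9] head=0 tail=0 count=0
After op 11 (write(13)): arr=[13 4 3 15 9] head=0 tail=1 count=1
After op 12 (write(23)): arr=[13 23 3 15 9] head=0 tail=2 count=2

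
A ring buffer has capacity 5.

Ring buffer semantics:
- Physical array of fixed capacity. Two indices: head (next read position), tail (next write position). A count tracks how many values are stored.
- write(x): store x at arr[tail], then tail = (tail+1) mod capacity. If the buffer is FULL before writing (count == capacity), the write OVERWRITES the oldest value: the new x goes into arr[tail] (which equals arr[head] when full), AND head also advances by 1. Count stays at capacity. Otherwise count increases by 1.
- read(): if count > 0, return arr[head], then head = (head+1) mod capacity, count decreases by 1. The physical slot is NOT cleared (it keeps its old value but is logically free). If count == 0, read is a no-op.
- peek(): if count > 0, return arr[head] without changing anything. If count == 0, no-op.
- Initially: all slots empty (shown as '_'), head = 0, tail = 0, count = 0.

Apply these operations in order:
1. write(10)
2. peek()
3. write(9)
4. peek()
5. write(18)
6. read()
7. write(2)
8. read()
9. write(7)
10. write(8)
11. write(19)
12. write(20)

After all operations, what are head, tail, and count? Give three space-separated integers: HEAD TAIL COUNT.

After op 1 (write(10)): arr=[10 _ _ _ _] head=0 tail=1 count=1
After op 2 (peek()): arr=[10 _ _ _ _] head=0 tail=1 count=1
After op 3 (write(9)): arr=[10 9 _ _ _] head=0 tail=2 count=2
After op 4 (peek()): arr=[10 9 _ _ _] head=0 tail=2 count=2
After op 5 (write(18)): arr=[10 9 18 _ _] head=0 tail=3 count=3
After op 6 (read()): arr=[10 9 18 _ _] head=1 tail=3 count=2
After op 7 (write(2)): arr=[10 9 18 2 _] head=1 tail=4 count=3
After op 8 (read()): arr=[10 9 18 2 _] head=2 tail=4 count=2
After op 9 (write(7)): arr=[10 9 18 2 7] head=2 tail=0 count=3
After op 10 (write(8)): arr=[8 9 18 2 7] head=2 tail=1 count=4
After op 11 (write(19)): arr=[8 19 18 2 7] head=2 tail=2 count=5
After op 12 (write(20)): arr=[8 19 20 2 7] head=3 tail=3 count=5

Answer: 3 3 5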